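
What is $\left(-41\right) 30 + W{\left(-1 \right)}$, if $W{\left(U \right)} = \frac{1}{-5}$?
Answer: $- \frac{6151}{5} \approx -1230.2$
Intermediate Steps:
$W{\left(U \right)} = - \frac{1}{5}$
$\left(-41\right) 30 + W{\left(-1 \right)} = \left(-41\right) 30 - \frac{1}{5} = -1230 - \frac{1}{5} = - \frac{6151}{5}$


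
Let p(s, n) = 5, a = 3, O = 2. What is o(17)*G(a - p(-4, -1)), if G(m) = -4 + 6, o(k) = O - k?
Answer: -30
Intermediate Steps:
o(k) = 2 - k
G(m) = 2
o(17)*G(a - p(-4, -1)) = (2 - 1*17)*2 = (2 - 17)*2 = -15*2 = -30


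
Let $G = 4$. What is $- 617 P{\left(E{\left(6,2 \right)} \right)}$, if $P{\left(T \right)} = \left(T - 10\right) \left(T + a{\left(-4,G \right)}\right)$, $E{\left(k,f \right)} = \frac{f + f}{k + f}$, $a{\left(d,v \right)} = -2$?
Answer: $- \frac{35169}{4} \approx -8792.3$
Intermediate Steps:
$E{\left(k,f \right)} = \frac{2 f}{f + k}$
$P{\left(T \right)} = \left(-10 + T\right) \left(-2 + T\right)$ ($P{\left(T \right)} = \left(T - 10\right) \left(T - 2\right) = \left(-10 + T\right) \left(-2 + T\right)$)
$- 617 P{\left(E{\left(6,2 \right)} \right)} = - 617 \left(20 + \left(2 \cdot 2 \frac{1}{2 + 6}\right)^{2} - 12 \cdot 2 \cdot 2 \frac{1}{2 + 6}\right) = - 617 \left(20 + \left(2 \cdot 2 \cdot \frac{1}{8}\right)^{2} - 12 \cdot 2 \cdot 2 \cdot \frac{1}{8}\right) = - 617 \left(20 + \left(\frac{1}{2}\right)^{2} - 6\right) = - 617 \left(20 + \frac{1}{4} - 6\right) = \left(-617\right) \frac{57}{4} = - \frac{35169}{4}$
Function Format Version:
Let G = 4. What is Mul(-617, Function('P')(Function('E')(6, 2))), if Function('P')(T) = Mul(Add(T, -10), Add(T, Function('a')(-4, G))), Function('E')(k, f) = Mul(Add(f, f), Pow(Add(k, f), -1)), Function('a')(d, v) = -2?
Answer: Rational(-35169, 4) ≈ -8792.3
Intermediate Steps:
Function('E')(k, f) = Mul(2, f, Pow(Add(f, k), -1)) (Function('E')(k, f) = Mul(Mul(2, f), Pow(Add(f, k), -1)) = Mul(2, f, Pow(Add(f, k), -1)))
Function('P')(T) = Mul(Add(-10, T), Add(-2, T)) (Function('P')(T) = Mul(Add(T, -10), Add(T, -2)) = Mul(Add(-10, T), Add(-2, T)))
Mul(-617, Function('P')(Function('E')(6, 2))) = Mul(-617, Add(20, Pow(Mul(2, 2, Pow(Add(2, 6), -1)), 2), Mul(-12, Mul(2, 2, Pow(Add(2, 6), -1))))) = Mul(-617, Add(20, Pow(Mul(2, 2, Pow(8, -1)), 2), Mul(-12, Mul(2, 2, Pow(8, -1))))) = Mul(-617, Add(20, Pow(Mul(2, 2, Rational(1, 8)), 2), Mul(-12, Mul(2, 2, Rational(1, 8))))) = Mul(-617, Add(20, Pow(Rational(1, 2), 2), Mul(-12, Rational(1, 2)))) = Mul(-617, Add(20, Rational(1, 4), -6)) = Mul(-617, Rational(57, 4)) = Rational(-35169, 4)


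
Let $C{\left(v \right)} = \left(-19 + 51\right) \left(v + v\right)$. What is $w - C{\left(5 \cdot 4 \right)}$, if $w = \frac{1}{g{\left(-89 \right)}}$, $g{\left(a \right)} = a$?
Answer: $- \frac{113921}{89} \approx -1280.0$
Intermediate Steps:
$C{\left(v \right)} = 64 v$ ($C{\left(v \right)} = 32 \cdot 2 v = 64 v$)
$w = - \frac{1}{89}$ ($w = \frac{1}{-89} = - \frac{1}{89} \approx -0.011236$)
$w - C{\left(5 \cdot 4 \right)} = - \frac{1}{89} - 64 \cdot 5 \cdot 4 = - \frac{1}{89} - 64 \cdot 20 = - \frac{1}{89} - 1280 = - \frac{113921}{89}$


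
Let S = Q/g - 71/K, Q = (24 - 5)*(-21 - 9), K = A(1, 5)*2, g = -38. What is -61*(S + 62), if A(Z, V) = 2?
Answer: -14457/4 ≈ -3614.3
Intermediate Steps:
K = 4 (K = 2*2 = 4)
Q = -570 (Q = 19*(-30) = -570)
S = -11/4 (S = -570/(-38) - 71/4 = -570*(-1/38) - 71*¼ = 15 - 71/4 = -11/4 ≈ -2.7500)
-61*(S + 62) = -61*(-11/4 + 62) = -61*237/4 = -14457/4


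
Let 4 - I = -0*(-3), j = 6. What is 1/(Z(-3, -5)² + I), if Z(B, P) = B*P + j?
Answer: 1/445 ≈ 0.0022472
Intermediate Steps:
Z(B, P) = 6 + B*P (Z(B, P) = B*P + 6 = 6 + B*P)
I = 4 (I = 4 - (-114)*0*(-3) = 4 - (-114)*0 = 4 - 1*0 = 4 + 0 = 4)
1/(Z(-3, -5)² + I) = 1/((6 - 3*(-5))² + 4) = 1/((6 + 15)² + 4) = 1/(21² + 4) = 1/(441 + 4) = 1/445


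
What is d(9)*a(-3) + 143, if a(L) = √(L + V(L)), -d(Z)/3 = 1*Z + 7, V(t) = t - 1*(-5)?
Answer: 143 - 48*I ≈ 143.0 - 48.0*I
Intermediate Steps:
V(t) = 5 + t (V(t) = t + 5 = 5 + t)
d(Z) = -21 - 3*Z (d(Z) = -3*(1*Z + 7) = -3*(Z + 7) = -3*(7 + Z) = -21 - 3*Z)
a(L) = √(5 + 2*L) (a(L) = √(L + (5 + L)) = √(5 + 2*L))
d(9)*a(-3) + 143 = (-21 - 3*9)*√(5 + 2*(-3)) + 143 = (-21 - 27)*√(5 - 6) + 143 = -48*I + 143 = 143 - 48*I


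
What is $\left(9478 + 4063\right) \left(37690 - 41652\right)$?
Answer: $-53649442$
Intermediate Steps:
$\left(9478 + 4063\right) \left(37690 - 41652\right) = 13541 \left(-3962\right) = -53649442$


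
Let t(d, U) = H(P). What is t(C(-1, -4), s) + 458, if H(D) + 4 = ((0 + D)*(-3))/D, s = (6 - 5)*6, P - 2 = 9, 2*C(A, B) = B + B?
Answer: 451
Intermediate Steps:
C(A, B) = B (C(A, B) = (B + B)/2 = (2*B)/2 = B)
P = 11 (P = 2 + 9 = 11)
s = 6 (s = 1*6 = 6)
H(D) = -7 (H(D) = -4 + ((0 + D)*(-3))/D = -4 + (D*(-3))/D = -4 + (-3*D)/D = -4 - 3 = -7)
t(d, U) = -7
t(C(-1, -4), s) + 458 = -7 + 458 = 451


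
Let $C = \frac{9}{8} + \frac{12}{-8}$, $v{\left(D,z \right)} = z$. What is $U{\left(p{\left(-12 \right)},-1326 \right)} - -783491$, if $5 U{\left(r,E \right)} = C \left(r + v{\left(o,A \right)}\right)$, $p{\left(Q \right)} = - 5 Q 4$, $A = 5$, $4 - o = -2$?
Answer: $\frac{6267781}{8} \approx 7.8347 \cdot 10^{5}$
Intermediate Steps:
$o = 6$ ($o = 4 - -2 = 4 + 2 = 6$)
$p{\left(Q \right)} = - 20 Q$
$C = - \frac{3}{8}$ ($C = 9 \cdot \frac{1}{8} + 12 \left(- \frac{1}{8}\right) = \frac{9}{8} - \frac{3}{2} = - \frac{3}{8} \approx -0.375$)
$U{\left(r,E \right)} = - \frac{3}{8} - \frac{3 r}{40}$ ($U{\left(r,E \right)} = \frac{\left(- \frac{3}{8}\right) \left(r + 5\right)}{5} = \frac{\left(- \frac{3}{8}\right) \left(5 + r\right)}{5} = \frac{- \frac{15}{8} - \frac{3 r}{8}}{5} = - \frac{3}{8} - \frac{3 r}{40}$)
$U{\left(p{\left(-12 \right)},-1326 \right)} - -783491 = \left(- \frac{3}{8} - \frac{3 \left(\left(-20\right) \left(-12\right)\right)}{40}\right) - -783491 = \left(- \frac{3}{8} - 18\right) + 783491 = - \frac{147}{8} + 783491 = \frac{6267781}{8}$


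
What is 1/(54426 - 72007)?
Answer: -1/17581 ≈ -5.6880e-5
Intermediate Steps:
1/(54426 - 72007) = 1/(-17581) = -1/17581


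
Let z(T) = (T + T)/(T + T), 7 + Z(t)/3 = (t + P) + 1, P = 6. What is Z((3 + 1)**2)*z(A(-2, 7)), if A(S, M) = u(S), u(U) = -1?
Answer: 48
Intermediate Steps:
A(S, M) = -1
Z(t) = 3*t (Z(t) = -21 + 3*((t + 6) + 1) = -21 + 3*((6 + t) + 1) = -21 + 3*(7 + t) = -21 + (21 + 3*t) = 3*t)
z(T) = 1 (z(T) = (2*T)/((2*T)) = (2*T)*(1/(2*T)) = 1)
Z((3 + 1)**2)*z(A(-2, 7)) = (3*(3 + 1)**2)*1 = (3*4**2)*1 = (3*16)*1 = 48*1 = 48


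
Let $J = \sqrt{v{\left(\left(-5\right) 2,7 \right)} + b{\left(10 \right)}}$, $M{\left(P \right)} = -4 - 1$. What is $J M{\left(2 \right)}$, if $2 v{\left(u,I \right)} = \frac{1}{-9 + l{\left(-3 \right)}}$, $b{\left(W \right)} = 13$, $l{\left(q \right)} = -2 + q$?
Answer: $- \frac{55 \sqrt{21}}{14} \approx -18.003$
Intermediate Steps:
$M{\left(P \right)} = -5$
$v{\left(u,I \right)} = - \frac{1}{28}$ ($v{\left(u,I \right)} = \frac{1}{2 \left(-9 - 5\right)} = \frac{1}{2 \left(-14\right)} = \frac{1}{2} \left(- \frac{1}{14}\right) = - \frac{1}{28}$)
$J = \frac{11 \sqrt{21}}{14}$ ($J = \sqrt{- \frac{1}{28} + 13} = \sqrt{\frac{363}{28}} = \frac{11 \sqrt{21}}{14} \approx 3.6006$)
$J M{\left(2 \right)} = \frac{11 \sqrt{21}}{14} \left(-5\right) = - \frac{55 \sqrt{21}}{14}$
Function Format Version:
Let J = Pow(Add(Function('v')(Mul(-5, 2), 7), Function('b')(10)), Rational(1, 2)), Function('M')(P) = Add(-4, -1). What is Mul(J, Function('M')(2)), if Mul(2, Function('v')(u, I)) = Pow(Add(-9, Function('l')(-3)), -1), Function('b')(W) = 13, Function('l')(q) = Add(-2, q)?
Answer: Mul(Rational(-55, 14), Pow(21, Rational(1, 2))) ≈ -18.003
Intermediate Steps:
Function('M')(P) = -5
Function('v')(u, I) = Rational(-1, 28) (Function('v')(u, I) = Mul(Rational(1, 2), Pow(Add(-9, Add(-2, -3)), -1)) = Mul(Rational(1, 2), Pow(Add(-9, -5), -1)) = Mul(Rational(1, 2), Pow(-14, -1)) = Mul(Rational(1, 2), Rational(-1, 14)) = Rational(-1, 28))
J = Mul(Rational(11, 14), Pow(21, Rational(1, 2))) (J = Pow(Add(Rational(-1, 28), 13), Rational(1, 2)) = Pow(Rational(363, 28), Rational(1, 2)) = Mul(Rational(11, 14), Pow(21, Rational(1, 2))) ≈ 3.6006)
Mul(J, Function('M')(2)) = Mul(Mul(Rational(11, 14), Pow(21, Rational(1, 2))), -5) = Mul(Rational(-55, 14), Pow(21, Rational(1, 2)))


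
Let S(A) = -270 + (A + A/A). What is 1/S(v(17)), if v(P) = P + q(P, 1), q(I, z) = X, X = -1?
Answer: -1/253 ≈ -0.0039526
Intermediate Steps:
q(I, z) = -1
v(P) = -1 + P (v(P) = P - 1 = -1 + P)
S(A) = -269 + A (S(A) = -270 + (A + 1) = -270 + (1 + A) = -269 + A)
1/S(v(17)) = 1/(-269 + (-1 + 17)) = 1/(-269 + 16) = 1/(-253) = -1/253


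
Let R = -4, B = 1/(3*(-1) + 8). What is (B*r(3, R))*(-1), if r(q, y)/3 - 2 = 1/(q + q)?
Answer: -13/10 ≈ -1.3000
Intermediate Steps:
B = 1/5 (B = 1/(-3 + 8) = 1/5 ≈ 0.20000)
r(q, y) = 6 + 3/(2*q) (r(q, y) = 6 + 3/(q + q) = 6 + 3/((2*q)) = 6 + 3*(1/(2*q)) = 6 + 3/(2*q))
(B*r(3, R))*(-1) = ((6 + (3/2)/3)/5)*(-1) = ((6 + (3/2)*(1/3))/5)*(-1) = ((6 + 1/2)/5)*(-1) = ((1/5)*(13/2))*(-1) = (13/10)*(-1) = -13/10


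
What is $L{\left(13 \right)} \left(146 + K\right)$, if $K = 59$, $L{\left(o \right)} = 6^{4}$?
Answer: $265680$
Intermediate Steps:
$L{\left(o \right)} = 1296$
$L{\left(13 \right)} \left(146 + K\right) = 1296 \left(146 + 59\right) = 1296 \cdot 205 = 265680$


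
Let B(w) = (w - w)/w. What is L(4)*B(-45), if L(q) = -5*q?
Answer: 0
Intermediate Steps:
B(w) = 0 (B(w) = 0/w = 0)
L(4)*B(-45) = -5*4*0 = -20*0 = 0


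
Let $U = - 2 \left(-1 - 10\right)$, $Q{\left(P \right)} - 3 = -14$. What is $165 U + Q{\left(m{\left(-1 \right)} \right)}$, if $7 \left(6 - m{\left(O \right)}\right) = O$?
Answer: $3619$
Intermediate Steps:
$m{\left(O \right)} = 6 - \frac{O}{7}$
$Q{\left(P \right)} = -11$ ($Q{\left(P \right)} = 3 - 14 = -11$)
$U = 22$ ($U = \left(-2\right) \left(-11\right) = 22$)
$165 U + Q{\left(m{\left(-1 \right)} \right)} = 165 \cdot 22 - 11 = 3630 - 11 = 3619$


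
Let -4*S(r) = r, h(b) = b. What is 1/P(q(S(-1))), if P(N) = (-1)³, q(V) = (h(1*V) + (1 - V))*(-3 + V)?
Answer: -1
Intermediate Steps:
S(r) = -r/4
q(V) = -3 + V (q(V) = (1*V + (1 - V))*(-3 + V) = (V + (1 - V))*(-3 + V) = 1*(-3 + V) = -3 + V)
P(N) = -1
1/P(q(S(-1))) = 1/(-1) = -1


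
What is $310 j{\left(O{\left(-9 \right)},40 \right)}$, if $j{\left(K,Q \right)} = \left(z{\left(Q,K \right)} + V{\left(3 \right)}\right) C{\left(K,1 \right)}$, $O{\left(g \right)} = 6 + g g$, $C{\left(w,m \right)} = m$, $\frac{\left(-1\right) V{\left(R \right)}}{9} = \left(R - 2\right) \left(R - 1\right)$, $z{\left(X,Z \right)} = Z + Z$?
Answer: $48360$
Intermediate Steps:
$z{\left(X,Z \right)} = 2 Z$
$V{\left(R \right)} = - 9 \left(-1 + R\right) \left(-2 + R\right)$ ($V{\left(R \right)} = - 9 \left(R - 2\right) \left(R - 1\right) = - 9 \left(-2 + R\right) \left(-1 + R\right) = - 9 \left(-1 + R\right) \left(-2 + R\right)$)
$O{\left(g \right)} = 6 + g^{2}$
$j{\left(K,Q \right)} = -18 + 2 K$ ($j{\left(K,Q \right)} = \left(2 K - \left(-63 + 81\right)\right) 1 = \left(2 K - 18\right) 1 = \left(-18 + 2 K\right) 1 = -18 + 2 K$)
$310 j{\left(O{\left(-9 \right)},40 \right)} = 310 \left(-18 + 2 \left(6 + \left(-9\right)^{2}\right)\right) = 310 \left(-18 + 2 \left(6 + 81\right)\right) = 310 \left(-18 + 2 \cdot 87\right) = 310 \left(-18 + 174\right) = 310 \cdot 156 = 48360$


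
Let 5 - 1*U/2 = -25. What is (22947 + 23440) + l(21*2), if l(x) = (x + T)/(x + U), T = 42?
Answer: 788593/17 ≈ 46388.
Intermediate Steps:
U = 60 (U = 10 - 2*(-25) = 10 + 50 = 60)
l(x) = (42 + x)/(60 + x) (l(x) = (x + 42)/(x + 60) = (42 + x)/(60 + x))
(22947 + 23440) + l(21*2) = (22947 + 23440) + (42 + 21*2)/(60 + 21*2) = 46387 + (42 + 42)/(60 + 42) = 46387 + 84/102 = 46387 + (1/102)*84 = 46387 + 14/17 = 788593/17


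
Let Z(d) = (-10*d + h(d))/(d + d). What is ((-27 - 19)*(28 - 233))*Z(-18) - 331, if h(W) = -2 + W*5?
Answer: -210439/9 ≈ -23382.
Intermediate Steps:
h(W) = -2 + 5*W
Z(d) = (-2 - 5*d)/(2*d) (Z(d) = (-10*d + (-2 + 5*d))/(d + d) = (-2 - 5*d)/((2*d)) = (-2 - 5*d)*(1/(2*d)) = (-2 - 5*d)/(2*d))
((-27 - 19)*(28 - 233))*Z(-18) - 331 = ((-27 - 19)*(28 - 233))*(-5/2 - 1/(-18)) - 331 = (-46*(-205))*(-5/2 - 1*(-1/18)) - 331 = 9430*(-5/2 + 1/18) - 331 = 9430*(-22/9) - 331 = -207460/9 - 331 = -210439/9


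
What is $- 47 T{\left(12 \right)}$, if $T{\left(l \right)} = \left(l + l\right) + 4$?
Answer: $-1316$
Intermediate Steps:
$T{\left(l \right)} = 4 + 2 l$ ($T{\left(l \right)} = 2 l + 4 = 4 + 2 l$)
$- 47 T{\left(12 \right)} = - 47 \left(4 + 2 \cdot 12\right) = - 47 \left(4 + 24\right) = \left(-47\right) 28 = -1316$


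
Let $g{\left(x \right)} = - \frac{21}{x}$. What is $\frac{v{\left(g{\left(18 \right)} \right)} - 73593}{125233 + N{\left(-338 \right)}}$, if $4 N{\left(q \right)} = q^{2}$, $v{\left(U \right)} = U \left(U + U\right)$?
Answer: $- \frac{1324625}{2768292} \approx -0.4785$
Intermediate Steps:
$v{\left(U \right)} = 2 U^{2}$ ($v{\left(U \right)} = U 2 U = 2 U^{2}$)
$N{\left(q \right)} = \frac{q^{2}}{4}$
$\frac{v{\left(g{\left(18 \right)} \right)} - 73593}{125233 + N{\left(-338 \right)}} = \frac{2 \left(- \frac{21}{18}\right)^{2} - 73593}{125233 + \frac{\left(-338\right)^{2}}{4}} = \frac{2 \left(\left(-21\right) \frac{1}{18}\right)^{2} - 73593}{125233 + \frac{1}{4} \cdot 114244} = \frac{2 \left(- \frac{7}{6}\right)^{2} - 73593}{125233 + 28561} = \frac{2 \cdot \frac{49}{36} - 73593}{153794} = \left(\frac{49}{18} - 73593\right) \frac{1}{153794} = \left(- \frac{1324625}{18}\right) \frac{1}{153794} = - \frac{1324625}{2768292}$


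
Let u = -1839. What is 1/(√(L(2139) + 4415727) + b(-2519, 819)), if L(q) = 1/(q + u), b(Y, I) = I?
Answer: -35100/160498543 + 10*√3974154303/1123489801 ≈ 0.00034242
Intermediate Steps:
L(q) = 1/(-1839 + q) (L(q) = 1/(q - 1839) = 1/(-1839 + q))
1/(√(L(2139) + 4415727) + b(-2519, 819)) = 1/(√(1/(-1839 + 2139) + 4415727) + 819) = 1/(√(1/300 + 4415727) + 819) = 1/(√(1324718101/300) + 819) = 1/(√3974154303/30 + 819) = 1/(819 + √3974154303/30)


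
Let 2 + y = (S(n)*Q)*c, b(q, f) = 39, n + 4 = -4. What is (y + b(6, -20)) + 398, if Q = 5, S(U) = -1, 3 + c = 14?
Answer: 380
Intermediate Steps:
n = -8 (n = -4 - 4 = -8)
c = 11 (c = -3 + 14 = 11)
y = -57 (y = -2 - 1*5*11 = -2 - 5*11 = -2 - 55 = -57)
(y + b(6, -20)) + 398 = (-57 + 39) + 398 = -18 + 398 = 380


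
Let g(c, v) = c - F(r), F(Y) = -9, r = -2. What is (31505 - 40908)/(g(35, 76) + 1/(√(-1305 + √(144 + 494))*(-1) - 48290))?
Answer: -9403/(44 - 1/(48290 + I*√(1305 - √638))) ≈ -213.7 + 7.4509e-8*I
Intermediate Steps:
g(c, v) = 9 + c (g(c, v) = c - 1*(-9) = c + 9 = 9 + c)
(31505 - 40908)/(g(35, 76) + 1/(√(-1305 + √(144 + 494))*(-1) - 48290)) = (31505 - 40908)/((9 + 35) + 1/(√(-1305 + √(144 + 494))*(-1) - 48290)) = -9403/(44 + 1/(√(-1305 + √638)*(-1) - 48290)) = -9403/(44 + 1/(-√(-1305 + √638) - 48290)) = -9403/(44 + 1/(-48290 - √(-1305 + √638)))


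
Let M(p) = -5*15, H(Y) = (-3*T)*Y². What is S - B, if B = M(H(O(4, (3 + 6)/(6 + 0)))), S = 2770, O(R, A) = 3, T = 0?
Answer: 2845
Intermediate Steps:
H(Y) = 0 (H(Y) = (-3*0)*Y² = 0*Y² = 0)
M(p) = -75
B = -75
S - B = 2770 - 1*(-75) = 2770 + 75 = 2845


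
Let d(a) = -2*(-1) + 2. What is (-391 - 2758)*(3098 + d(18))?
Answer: -9768198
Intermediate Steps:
d(a) = 4 (d(a) = 2 + 2 = 4)
(-391 - 2758)*(3098 + d(18)) = (-391 - 2758)*(3098 + 4) = -3149*3102 = -9768198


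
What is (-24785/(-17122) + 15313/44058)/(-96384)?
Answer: -48363097/2596726355328 ≈ -1.8625e-5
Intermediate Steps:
(-24785/(-17122) + 15313/44058)/(-96384) = (-24785*(-1/17122) + 15313*(1/44058))*(-1/96384) = (24785/17122 + 15313/44058)*(-1/96384) = (48363097/26941467)*(-1/96384) = -48363097/2596726355328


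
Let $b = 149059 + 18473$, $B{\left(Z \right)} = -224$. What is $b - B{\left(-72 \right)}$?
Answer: $167756$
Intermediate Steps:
$b = 167532$
$b - B{\left(-72 \right)} = 167532 - -224 = 167532 + 224 = 167756$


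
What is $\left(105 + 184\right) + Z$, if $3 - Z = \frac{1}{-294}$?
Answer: $\frac{85849}{294} \approx 292.0$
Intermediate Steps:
$Z = \frac{883}{294}$ ($Z = 3 - \frac{1}{-294} = 3 - - \frac{1}{294} = 3 + \frac{1}{294} = \frac{883}{294} \approx 3.0034$)
$\left(105 + 184\right) + Z = \left(105 + 184\right) + \frac{883}{294} = 289 + \frac{883}{294} = \frac{85849}{294}$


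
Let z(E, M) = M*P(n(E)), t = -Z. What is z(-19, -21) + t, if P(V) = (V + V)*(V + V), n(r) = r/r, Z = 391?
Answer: -475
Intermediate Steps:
n(r) = 1
P(V) = 4*V² (P(V) = (2*V)*(2*V) = 4*V²)
t = -391 (t = -1*391 = -391)
z(E, M) = 4*M (z(E, M) = M*(4*1²) = M*(4*1) = M*4 = 4*M)
z(-19, -21) + t = 4*(-21) - 391 = -84 - 391 = -475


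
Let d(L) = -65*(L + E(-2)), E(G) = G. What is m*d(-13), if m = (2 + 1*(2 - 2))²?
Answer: 3900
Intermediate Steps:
m = 4 (m = (2 + 1*0)² = (2 + 0)² = 2² = 4)
d(L) = 130 - 65*L (d(L) = -65*(L - 2) = -65*(-2 + L) = 130 - 65*L)
m*d(-13) = 4*(130 - 65*(-13)) = 4*(130 + 845) = 4*975 = 3900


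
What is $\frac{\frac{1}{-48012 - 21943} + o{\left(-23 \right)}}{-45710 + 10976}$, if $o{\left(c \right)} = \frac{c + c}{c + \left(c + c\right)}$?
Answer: $- \frac{139907}{7289450910} \approx -1.9193 \cdot 10^{-5}$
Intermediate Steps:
$o{\left(c \right)} = \frac{2}{3}$ ($o{\left(c \right)} = \frac{2 c}{c + 2 c} = \frac{2 c}{3 c} = 2 c \frac{1}{3 c} = \frac{2}{3}$)
$\frac{\frac{1}{-48012 - 21943} + o{\left(-23 \right)}}{-45710 + 10976} = \frac{\frac{1}{-48012 - 21943} + \frac{2}{3}}{-45710 + 10976} = \frac{\frac{1}{-69955} + \frac{2}{3}}{-34734} = \left(- \frac{1}{69955} + \frac{2}{3}\right) \left(- \frac{1}{34734}\right) = \frac{139907}{209865} \left(- \frac{1}{34734}\right) = - \frac{139907}{7289450910}$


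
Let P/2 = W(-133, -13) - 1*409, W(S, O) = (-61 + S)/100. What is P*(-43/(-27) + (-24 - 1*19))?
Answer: 850798/25 ≈ 34032.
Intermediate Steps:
W(S, O) = -61/100 + S/100 (W(S, O) = (-61 + S)*(1/100) = -61/100 + S/100)
P = -20547/25 (P = 2*((-61/100 + (1/100)*(-133)) - 1*409) = 2*((-61/100 - 133/100) - 409) = 2*(-97/50 - 409) = 2*(-20547/50) = -20547/25 ≈ -821.88)
P*(-43/(-27) + (-24 - 1*19)) = -20547*(-43/(-27) + (-24 - 1*19))/25 = -20547*(-43*(-1/27) + (-24 - 19))/25 = -20547*(43/27 - 43)/25 = -20547/25*(-1118/27) = 850798/25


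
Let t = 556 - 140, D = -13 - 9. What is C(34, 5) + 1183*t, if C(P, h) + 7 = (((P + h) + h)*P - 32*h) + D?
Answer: 493435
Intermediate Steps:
D = -22
t = 416
C(P, h) = -29 - 32*h + P*(P + 2*h) (C(P, h) = -7 + ((((P + h) + h)*P - 32*h) - 22) = -7 + (((P + 2*h)*P - 32*h) - 22) = -7 + ((P*(P + 2*h) - 32*h) - 22) = -7 + ((-32*h + P*(P + 2*h)) - 22) = -7 + (-22 - 32*h + P*(P + 2*h)) = -29 - 32*h + P*(P + 2*h))
C(34, 5) + 1183*t = (-29 + 34² - 32*5 + 2*34*5) + 1183*416 = (-29 + 1156 - 160 + 340) + 492128 = 1307 + 492128 = 493435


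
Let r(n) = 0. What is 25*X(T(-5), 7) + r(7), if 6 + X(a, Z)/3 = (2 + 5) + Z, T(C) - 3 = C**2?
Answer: 600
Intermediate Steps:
T(C) = 3 + C**2
X(a, Z) = 3 + 3*Z (X(a, Z) = -18 + 3*((2 + 5) + Z) = -18 + 3*(7 + Z) = -18 + (21 + 3*Z) = 3 + 3*Z)
25*X(T(-5), 7) + r(7) = 25*(3 + 3*7) + 0 = 25*(3 + 21) + 0 = 25*24 + 0 = 600 + 0 = 600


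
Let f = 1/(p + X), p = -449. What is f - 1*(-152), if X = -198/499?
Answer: 34085349/224249 ≈ 152.00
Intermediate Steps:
X = -198/499 (X = -198*1/499 = -198/499 ≈ -0.39679)
f = -499/224249 (f = 1/(-449 - 198/499) = 1/(-224249/499) = -499/224249 ≈ -0.0022252)
f - 1*(-152) = -499/224249 - 1*(-152) = -499/224249 + 152 = 34085349/224249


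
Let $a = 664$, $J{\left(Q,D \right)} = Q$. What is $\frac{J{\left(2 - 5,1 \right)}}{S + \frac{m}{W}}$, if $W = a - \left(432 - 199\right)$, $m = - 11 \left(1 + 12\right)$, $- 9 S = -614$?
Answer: $- \frac{11637}{263347} \approx -0.044189$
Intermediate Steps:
$S = \frac{614}{9}$ ($S = \left(- \frac{1}{9}\right) \left(-614\right) = \frac{614}{9} \approx 68.222$)
$m = -143$ ($m = \left(-11\right) 13 = -143$)
$W = 431$ ($W = 664 - \left(432 - 199\right) = 664 - 233 = 431$)
$\frac{J{\left(2 - 5,1 \right)}}{S + \frac{m}{W}} = \frac{2 - 5}{\frac{614}{9} - \frac{143}{431}} = \frac{1}{\frac{614}{9} - \frac{143}{431}} \left(-3\right) = \frac{1}{\frac{263347}{3879}} \left(-3\right) = \frac{3879}{263347} \left(-3\right) = - \frac{11637}{263347}$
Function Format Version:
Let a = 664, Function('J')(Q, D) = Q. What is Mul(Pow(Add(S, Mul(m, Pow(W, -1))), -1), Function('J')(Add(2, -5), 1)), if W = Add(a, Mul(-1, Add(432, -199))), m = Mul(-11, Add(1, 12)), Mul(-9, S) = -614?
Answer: Rational(-11637, 263347) ≈ -0.044189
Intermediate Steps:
S = Rational(614, 9) (S = Mul(Rational(-1, 9), -614) = Rational(614, 9) ≈ 68.222)
m = -143 (m = Mul(-11, 13) = -143)
W = 431 (W = Add(664, Mul(-1, Add(432, -199))) = Add(664, Mul(-1, 233)) = Add(664, -233) = 431)
Mul(Pow(Add(S, Mul(m, Pow(W, -1))), -1), Function('J')(Add(2, -5), 1)) = Mul(Pow(Add(Rational(614, 9), Mul(-143, Pow(431, -1))), -1), Add(2, -5)) = Mul(Pow(Add(Rational(614, 9), Mul(-143, Rational(1, 431))), -1), -3) = Mul(Pow(Add(Rational(614, 9), Rational(-143, 431)), -1), -3) = Mul(Pow(Rational(263347, 3879), -1), -3) = Mul(Rational(3879, 263347), -3) = Rational(-11637, 263347)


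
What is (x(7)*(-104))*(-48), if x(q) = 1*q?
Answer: 34944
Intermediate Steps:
x(q) = q
(x(7)*(-104))*(-48) = (7*(-104))*(-48) = -728*(-48) = 34944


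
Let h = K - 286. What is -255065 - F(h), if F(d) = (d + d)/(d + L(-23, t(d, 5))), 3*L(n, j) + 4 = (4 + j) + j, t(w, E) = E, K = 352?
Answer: -13263479/52 ≈ -2.5507e+5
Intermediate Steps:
h = 66 (h = 352 - 286 = 66)
L(n, j) = 2*j/3 (L(n, j) = -4/3 + ((4 + j) + j)/3 = -4/3 + (4 + 2*j)/3 = -4/3 + (4/3 + 2*j/3) = 2*j/3)
F(d) = 2*d/(10/3 + d) (F(d) = (d + d)/(d + (⅔)*5) = (2*d)/(d + 10/3) = (2*d)/(10/3 + d) = 2*d/(10/3 + d))
-255065 - F(h) = -255065 - 6*66/(10 + 3*66) = -255065 - 6*66/(10 + 198) = -255065 - 6*66/208 = -255065 - 1*99/52 = -255065 - 99/52 = -13263479/52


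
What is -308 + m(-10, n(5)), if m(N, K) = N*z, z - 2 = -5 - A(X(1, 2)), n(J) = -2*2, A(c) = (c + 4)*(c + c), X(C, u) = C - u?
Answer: -338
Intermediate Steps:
A(c) = 2*c*(4 + c) (A(c) = (4 + c)*(2*c) = 2*c*(4 + c))
n(J) = -4
z = 3 (z = 2 + (-5 - 2*(1 - 1*2)*(4 + (1 - 1*2))) = 2 + (-5 - 2*(1 - 2)*(4 + (1 - 2))) = 2 + (-5 - 2*(-1)*(4 - 1)) = 2 + (-5 - 2*(-1)*3) = 2 + (-5 - 1*(-6)) = 2 + (-5 + 6) = 2 + 1 = 3)
m(N, K) = 3*N (m(N, K) = N*3 = 3*N)
-308 + m(-10, n(5)) = -308 + 3*(-10) = -308 - 30 = -338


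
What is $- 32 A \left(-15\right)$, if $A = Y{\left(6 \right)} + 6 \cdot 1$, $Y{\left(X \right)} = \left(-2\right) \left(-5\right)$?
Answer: $7680$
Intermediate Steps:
$Y{\left(X \right)} = 10$
$A = 16$ ($A = 10 + 6 \cdot 1 = 10 + 6 = 16$)
$- 32 A \left(-15\right) = \left(-32\right) 16 \left(-15\right) = \left(-512\right) \left(-15\right) = 7680$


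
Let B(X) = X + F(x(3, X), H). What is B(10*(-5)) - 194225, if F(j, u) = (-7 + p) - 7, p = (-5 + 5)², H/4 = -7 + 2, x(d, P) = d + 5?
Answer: -194289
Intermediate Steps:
x(d, P) = 5 + d
H = -20 (H = 4*(-7 + 2) = 4*(-5) = -20)
p = 0 (p = 0² = 0)
F(j, u) = -14 (F(j, u) = (-7 + 0) - 7 = -7 - 7 = -14)
B(X) = -14 + X (B(X) = X - 14 = -14 + X)
B(10*(-5)) - 194225 = (-14 + 10*(-5)) - 194225 = (-14 - 50) - 194225 = -64 - 194225 = -194289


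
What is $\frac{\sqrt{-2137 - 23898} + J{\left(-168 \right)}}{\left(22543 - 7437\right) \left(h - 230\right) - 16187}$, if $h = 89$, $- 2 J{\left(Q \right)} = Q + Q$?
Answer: $- \frac{168}{2146133} - \frac{i \sqrt{26035}}{2146133} \approx -7.828 \cdot 10^{-5} - 7.5183 \cdot 10^{-5} i$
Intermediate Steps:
$J{\left(Q \right)} = - Q$ ($J{\left(Q \right)} = - \frac{Q + Q}{2} = - \frac{2 Q}{2} = - Q$)
$\frac{\sqrt{-2137 - 23898} + J{\left(-168 \right)}}{\left(22543 - 7437\right) \left(h - 230\right) - 16187} = \frac{\sqrt{-2137 - 23898} - -168}{\left(22543 - 7437\right) \left(89 - 230\right) - 16187} = \frac{\sqrt{-26035} + 168}{15106 \left(-141\right) - 16187} = \frac{i \sqrt{26035} + 168}{-2129946 - 16187} = \frac{168 + i \sqrt{26035}}{-2146133} = \left(168 + i \sqrt{26035}\right) \left(- \frac{1}{2146133}\right) = - \frac{168}{2146133} - \frac{i \sqrt{26035}}{2146133}$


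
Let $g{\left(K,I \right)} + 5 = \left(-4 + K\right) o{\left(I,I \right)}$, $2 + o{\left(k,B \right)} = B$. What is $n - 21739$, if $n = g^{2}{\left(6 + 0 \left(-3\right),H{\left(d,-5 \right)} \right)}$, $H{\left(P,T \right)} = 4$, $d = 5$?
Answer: $-21738$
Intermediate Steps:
$o{\left(k,B \right)} = -2 + B$
$g{\left(K,I \right)} = -5 + \left(-4 + K\right) \left(-2 + I\right)$
$n = 1$ ($n = \left(3 - 16 + \left(6 + 0 \left(-3\right)\right) \left(-2 + 4\right)\right)^{2} = \left(3 - 16 + \left(6 + 0\right) 2\right)^{2} = \left(3 - 16 + 6 \cdot 2\right)^{2} = \left(3 - 16 + 12\right)^{2} = \left(-1\right)^{2} = 1$)
$n - 21739 = 1 - 21739 = -21738$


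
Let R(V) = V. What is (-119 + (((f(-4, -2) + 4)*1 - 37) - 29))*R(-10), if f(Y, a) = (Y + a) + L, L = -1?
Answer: 1880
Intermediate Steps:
f(Y, a) = -1 + Y + a (f(Y, a) = (Y + a) - 1 = -1 + Y + a)
(-119 + (((f(-4, -2) + 4)*1 - 37) - 29))*R(-10) = (-119 + ((((-1 - 4 - 2) + 4)*1 - 37) - 29))*(-10) = (-119 + (((-7 + 4)*1 - 37) - 29))*(-10) = (-119 + ((-3*1 - 37) - 29))*(-10) = (-119 + ((-3 - 37) - 29))*(-10) = (-119 + (-40 - 29))*(-10) = (-119 - 69)*(-10) = -188*(-10) = 1880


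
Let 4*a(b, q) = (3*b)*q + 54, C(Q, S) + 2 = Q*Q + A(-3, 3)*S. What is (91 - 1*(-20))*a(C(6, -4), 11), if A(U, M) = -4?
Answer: 47286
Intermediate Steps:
C(Q, S) = -2 + Q**2 - 4*S (C(Q, S) = -2 + (Q*Q - 4*S) = -2 + (Q**2 - 4*S) = -2 + Q**2 - 4*S)
a(b, q) = 27/2 + 3*b*q/4 (a(b, q) = ((3*b)*q + 54)/4 = (3*b*q + 54)/4 = (54 + 3*b*q)/4 = 27/2 + 3*b*q/4)
(91 - 1*(-20))*a(C(6, -4), 11) = (91 - 1*(-20))*(27/2 + (3/4)*(-2 + 6**2 - 4*(-4))*11) = (91 + 20)*(27/2 + (3/4)*(-2 + 36 + 16)*11) = 111*(27/2 + (3/4)*50*11) = 111*(27/2 + 825/2) = 111*426 = 47286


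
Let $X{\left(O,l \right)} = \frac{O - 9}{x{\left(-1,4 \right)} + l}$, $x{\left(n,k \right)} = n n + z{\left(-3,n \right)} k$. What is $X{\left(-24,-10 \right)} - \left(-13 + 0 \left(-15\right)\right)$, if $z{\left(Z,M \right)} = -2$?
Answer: $\frac{254}{17} \approx 14.941$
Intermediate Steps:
$x{\left(n,k \right)} = n^{2} - 2 k$ ($x{\left(n,k \right)} = n n - 2 k = n^{2} - 2 k$)
$X{\left(O,l \right)} = \frac{-9 + O}{-7 + l}$ ($X{\left(O,l \right)} = \frac{O - 9}{\left(\left(-1\right)^{2} - 8\right) + l} = \frac{-9 + O}{\left(1 - 8\right) + l} = \frac{-9 + O}{-7 + l}$)
$X{\left(-24,-10 \right)} - \left(-13 + 0 \left(-15\right)\right) = \frac{-9 - 24}{-7 - 10} - \left(-13 + 0 \left(-15\right)\right) = \frac{1}{-17} \left(-33\right) - \left(-13 + 0\right) = \left(- \frac{1}{17}\right) \left(-33\right) - -13 = \frac{33}{17} + 13 = \frac{254}{17}$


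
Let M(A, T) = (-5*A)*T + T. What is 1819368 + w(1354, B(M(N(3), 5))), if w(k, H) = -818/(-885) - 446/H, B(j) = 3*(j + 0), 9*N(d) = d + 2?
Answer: 12881250397/7080 ≈ 1.8194e+6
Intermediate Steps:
N(d) = 2/9 + d/9 (N(d) = (d + 2)/9 = (2 + d)/9 = 2/9 + d/9)
M(A, T) = T - 5*A*T (M(A, T) = -5*A*T + T = T - 5*A*T)
B(j) = 3*j
w(k, H) = 818/885 - 446/H (w(k, H) = -818*(-1/885) - 446/H = 818/885 - 446/H)
1819368 + w(1354, B(M(N(3), 5))) = 1819368 + (818/885 - 446*1/(15*(1 - 5*(2/9 + (⅑)*3)))) = 1819368 + (818/885 - 446*1/(15*(1 - 5*(2/9 + ⅓)))) = 1819368 + (818/885 - 446*1/(15*(1 - 5*5/9))) = 1819368 + (818/885 - 446*1/(15*(1 - 25/9))) = 1819368 + (818/885 - 446/(3*(5*(-16/9)))) = 1819368 + (818/885 - 446/(3*(-80/9))) = 1819368 + (818/885 - 446/(-80/3)) = 1819368 + (818/885 - 446*(-3/80)) = 1819368 + (818/885 + 669/40) = 1819368 + 124957/7080 = 12881250397/7080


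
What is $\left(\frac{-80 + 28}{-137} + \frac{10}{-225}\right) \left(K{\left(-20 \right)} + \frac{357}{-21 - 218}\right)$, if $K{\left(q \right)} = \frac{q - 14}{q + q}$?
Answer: $- \frac{3178541}{14734350} \approx -0.21572$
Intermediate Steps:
$K{\left(q \right)} = \frac{-14 + q}{2 q}$
$\left(\frac{-80 + 28}{-137} + \frac{10}{-225}\right) \left(K{\left(-20 \right)} + \frac{357}{-21 - 218}\right) = \left(\frac{-80 + 28}{-137} + \frac{10}{-225}\right) \left(\frac{-14 - 20}{2 \left(-20\right)} + \frac{357}{-21 - 218}\right) = \left(\left(-52\right) \left(- \frac{1}{137}\right) + 10 \left(- \frac{1}{225}\right)\right) \left(\frac{1}{2} \left(- \frac{1}{20}\right) \left(-34\right) + \frac{357}{-239}\right) = \left(\frac{52}{137} - \frac{2}{45}\right) \left(\frac{17}{20} + 357 \left(- \frac{1}{239}\right)\right) = \frac{2066 \left(\frac{17}{20} - \frac{357}{239}\right)}{6165} = \frac{2066}{6165} \left(- \frac{3077}{4780}\right) = - \frac{3178541}{14734350}$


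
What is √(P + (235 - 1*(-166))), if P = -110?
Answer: √291 ≈ 17.059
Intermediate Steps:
√(P + (235 - 1*(-166))) = √(-110 + (235 - 1*(-166))) = √(-110 + (235 + 166)) = √(-110 + 401) = √291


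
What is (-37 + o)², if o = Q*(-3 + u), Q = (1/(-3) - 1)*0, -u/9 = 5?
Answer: 1369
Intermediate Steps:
u = -45 (u = -9*5 = -45)
Q = 0 (Q = (1*(-⅓) - 1)*0 = (-⅓ - 1)*0 = -4/3*0 = 0)
o = 0 (o = 0*(-3 - 45) = 0*(-48) = 0)
(-37 + o)² = (-37 + 0)² = (-37)² = 1369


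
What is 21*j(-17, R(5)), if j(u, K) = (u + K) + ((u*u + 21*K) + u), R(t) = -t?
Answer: 3045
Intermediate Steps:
j(u, K) = u**2 + 2*u + 22*K (j(u, K) = (K + u) + ((u**2 + 21*K) + u) = (K + u) + (u + u**2 + 21*K) = u**2 + 2*u + 22*K)
21*j(-17, R(5)) = 21*((-17)**2 + 2*(-17) + 22*(-1*5)) = 21*(289 - 34 + 22*(-5)) = 21*(289 - 34 - 110) = 21*145 = 3045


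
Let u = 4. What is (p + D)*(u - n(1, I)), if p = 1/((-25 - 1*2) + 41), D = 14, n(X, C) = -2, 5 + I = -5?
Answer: 591/7 ≈ 84.429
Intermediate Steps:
I = -10 (I = -5 - 5 = -10)
p = 1/14 (p = 1/((-25 - 2) + 41) = 1/(-27 + 41) = 1/14 ≈ 0.071429)
(p + D)*(u - n(1, I)) = (1/14 + 14)*(4 - 1*(-2)) = 197*(4 + 2)/14 = (197/14)*6 = 591/7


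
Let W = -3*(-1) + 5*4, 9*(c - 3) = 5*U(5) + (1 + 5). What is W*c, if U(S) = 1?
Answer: 874/9 ≈ 97.111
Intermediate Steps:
c = 38/9 (c = 3 + (5*1 + (1 + 5))/9 = 3 + (5 + 6)/9 = 3 + (⅑)*11 = 3 + 11/9 = 38/9 ≈ 4.2222)
W = 23 (W = 3 + 20 = 23)
W*c = 23*(38/9) = 874/9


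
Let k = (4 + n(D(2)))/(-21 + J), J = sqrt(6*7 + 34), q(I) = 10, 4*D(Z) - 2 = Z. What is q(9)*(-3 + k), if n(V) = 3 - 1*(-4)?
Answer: -2652/73 - 44*sqrt(19)/73 ≈ -38.956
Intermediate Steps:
D(Z) = 1/2 + Z/4
n(V) = 7 (n(V) = 3 + 4 = 7)
J = 2*sqrt(19) (J = sqrt(42 + 34) = sqrt(76) = 2*sqrt(19) ≈ 8.7178)
k = 11/(-21 + 2*sqrt(19)) (k = (4 + 7)/(-21 + 2*sqrt(19)) = 11/(-21 + 2*sqrt(19)) ≈ -0.89561)
q(9)*(-3 + k) = 10*(-3 + (-231/365 - 22*sqrt(19)/365)) = 10*(-1326/365 - 22*sqrt(19)/365) = -2652/73 - 44*sqrt(19)/73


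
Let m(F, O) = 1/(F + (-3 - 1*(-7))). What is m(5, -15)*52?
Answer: 52/9 ≈ 5.7778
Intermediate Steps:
m(F, O) = 1/(4 + F) (m(F, O) = 1/(F + (-3 + 7)) = 1/(F + 4) = 1/(4 + F))
m(5, -15)*52 = 52/(4 + 5) = 52/9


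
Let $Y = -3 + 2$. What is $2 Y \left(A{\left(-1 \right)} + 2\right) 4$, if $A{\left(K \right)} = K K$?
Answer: $-24$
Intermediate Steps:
$A{\left(K \right)} = K^{2}$
$Y = -1$
$2 Y \left(A{\left(-1 \right)} + 2\right) 4 = 2 - (\left(-1\right)^{2} + 2) 4 = 2 - (1 + 2) 4 = 2 \left(-1\right) 3 \cdot 4 = 2 \left(\left(-3\right) 4\right) = 2 \left(-12\right) = -24$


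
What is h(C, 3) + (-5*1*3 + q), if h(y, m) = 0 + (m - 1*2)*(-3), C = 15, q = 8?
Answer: -10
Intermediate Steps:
h(y, m) = 6 - 3*m (h(y, m) = 0 + (m - 2)*(-3) = 0 + (-2 + m)*(-3) = 0 + (6 - 3*m) = 6 - 3*m)
h(C, 3) + (-5*1*3 + q) = (6 - 3*3) + (-5*1*3 + 8) = (6 - 9) + (-5*3 + 8) = -3 + (-15 + 8) = -3 - 7 = -10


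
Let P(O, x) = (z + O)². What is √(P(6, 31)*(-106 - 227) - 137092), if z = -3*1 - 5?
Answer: 22*I*√286 ≈ 372.05*I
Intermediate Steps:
z = -8 (z = -3 - 5 = -8)
P(O, x) = (-8 + O)²
√(P(6, 31)*(-106 - 227) - 137092) = √((-8 + 6)²*(-106 - 227) - 137092) = √((-2)²*(-333) - 137092) = √(4*(-333) - 137092) = √(-1332 - 137092) = √(-138424) = 22*I*√286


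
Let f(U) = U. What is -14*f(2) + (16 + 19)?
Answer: 7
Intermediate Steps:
-14*f(2) + (16 + 19) = -14*2 + (16 + 19) = -28 + 35 = 7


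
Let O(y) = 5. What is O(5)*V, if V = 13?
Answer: 65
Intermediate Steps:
O(5)*V = 5*13 = 65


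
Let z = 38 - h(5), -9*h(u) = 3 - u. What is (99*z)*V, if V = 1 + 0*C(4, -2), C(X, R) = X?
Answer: 3740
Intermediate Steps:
h(u) = -⅓ + u/9 (h(u) = -(3 - u)/9 = -⅓ + u/9)
V = 1 (V = 1 + 0*4 = 1 + 0 = 1)
z = 340/9 (z = 38 - (-⅓ + (⅑)*5) = 38 - (-⅓ + 5/9) = 38 - 1*2/9 = 38 - 2/9 = 340/9 ≈ 37.778)
(99*z)*V = (99*(340/9))*1 = 3740*1 = 3740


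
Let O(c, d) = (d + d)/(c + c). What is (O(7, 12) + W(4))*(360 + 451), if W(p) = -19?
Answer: -98131/7 ≈ -14019.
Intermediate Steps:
O(c, d) = d/c (O(c, d) = (2*d)/((2*c)) = (2*d)*(1/(2*c)) = d/c)
(O(7, 12) + W(4))*(360 + 451) = (12/7 - 19)*(360 + 451) = (12*(1/7) - 19)*811 = (12/7 - 19)*811 = -121/7*811 = -98131/7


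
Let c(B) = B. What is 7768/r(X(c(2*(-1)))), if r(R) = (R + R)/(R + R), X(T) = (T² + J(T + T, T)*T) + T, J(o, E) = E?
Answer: 7768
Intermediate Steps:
X(T) = T + 2*T² (X(T) = (T² + T*T) + T = (T² + T²) + T = 2*T² + T = T + 2*T²)
r(R) = 1 (r(R) = (2*R)/((2*R)) = (2*R)*(1/(2*R)) = 1)
7768/r(X(c(2*(-1)))) = 7768/1 = 7768*1 = 7768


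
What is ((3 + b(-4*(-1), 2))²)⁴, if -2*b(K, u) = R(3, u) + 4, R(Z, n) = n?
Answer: 0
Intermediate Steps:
b(K, u) = -2 - u/2 (b(K, u) = -(u + 4)/2 = -(4 + u)/2 = -2 - u/2)
((3 + b(-4*(-1), 2))²)⁴ = ((3 + (-2 - ½*2))²)⁴ = ((3 + (-2 - 1))²)⁴ = ((3 - 3)²)⁴ = (0²)⁴ = 0⁴ = 0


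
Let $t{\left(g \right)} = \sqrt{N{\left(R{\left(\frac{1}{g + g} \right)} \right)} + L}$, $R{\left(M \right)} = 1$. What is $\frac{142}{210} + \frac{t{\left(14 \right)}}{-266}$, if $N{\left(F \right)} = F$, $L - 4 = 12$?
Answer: $\frac{71}{105} - \frac{\sqrt{17}}{266} \approx 0.66069$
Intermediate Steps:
$L = 16$ ($L = 4 + 12 = 16$)
$t{\left(g \right)} = \sqrt{17}$ ($t{\left(g \right)} = \sqrt{1 + 16} = \sqrt{17}$)
$\frac{142}{210} + \frac{t{\left(14 \right)}}{-266} = \frac{142}{210} + \frac{\sqrt{17}}{-266} = 142 \cdot \frac{1}{210} + \sqrt{17} \left(- \frac{1}{266}\right) = \frac{71}{105} - \frac{\sqrt{17}}{266}$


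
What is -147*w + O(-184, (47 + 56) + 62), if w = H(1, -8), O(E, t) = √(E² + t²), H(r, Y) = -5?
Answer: 735 + √61081 ≈ 982.15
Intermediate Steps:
w = -5
-147*w + O(-184, (47 + 56) + 62) = -147*(-5) + √((-184)² + ((47 + 56) + 62)²) = 735 + √(33856 + (103 + 62)²) = 735 + √(33856 + 165²) = 735 + √(33856 + 27225) = 735 + √61081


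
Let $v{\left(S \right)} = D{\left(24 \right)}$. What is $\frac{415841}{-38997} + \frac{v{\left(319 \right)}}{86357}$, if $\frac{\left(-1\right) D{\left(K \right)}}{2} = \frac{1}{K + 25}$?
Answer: $- \frac{251375479801}{23573647503} \approx -10.663$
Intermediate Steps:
$D{\left(K \right)} = - \frac{2}{25 + K}$ ($D{\left(K \right)} = - \frac{2}{K + 25} = - \frac{2}{25 + K}$)
$v{\left(S \right)} = - \frac{2}{49}$ ($v{\left(S \right)} = - \frac{2}{25 + 24} = - \frac{2}{49}$)
$\frac{415841}{-38997} + \frac{v{\left(319 \right)}}{86357} = \frac{415841}{-38997} - \frac{2}{49 \cdot 86357} = 415841 \left(- \frac{1}{38997}\right) - \frac{2}{4231493} = - \frac{415841}{38997} - \frac{2}{4231493} = - \frac{251375479801}{23573647503}$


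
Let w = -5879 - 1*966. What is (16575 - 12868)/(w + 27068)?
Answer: 3707/20223 ≈ 0.18331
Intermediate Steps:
w = -6845 (w = -5879 - 966 = -6845)
(16575 - 12868)/(w + 27068) = (16575 - 12868)/(-6845 + 27068) = 3707/20223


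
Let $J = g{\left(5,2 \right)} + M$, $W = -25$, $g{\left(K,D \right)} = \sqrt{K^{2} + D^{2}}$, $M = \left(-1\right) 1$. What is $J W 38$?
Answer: $950 - 950 \sqrt{29} \approx -4165.9$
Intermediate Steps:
$M = -1$
$g{\left(K,D \right)} = \sqrt{D^{2} + K^{2}}$
$J = -1 + \sqrt{29}$ ($J = \sqrt{2^{2} + 5^{2}} - 1 = \sqrt{4 + 25} - 1 = \sqrt{29} - 1 = -1 + \sqrt{29} \approx 4.3852$)
$J W 38 = \left(-1 + \sqrt{29}\right) \left(-25\right) 38 = \left(25 - 25 \sqrt{29}\right) 38 = 950 - 950 \sqrt{29}$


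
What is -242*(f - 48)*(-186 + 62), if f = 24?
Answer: -720192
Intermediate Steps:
-242*(f - 48)*(-186 + 62) = -242*(24 - 48)*(-186 + 62) = -242*(-24*(-124)) = -242*2976 = -1*720192 = -720192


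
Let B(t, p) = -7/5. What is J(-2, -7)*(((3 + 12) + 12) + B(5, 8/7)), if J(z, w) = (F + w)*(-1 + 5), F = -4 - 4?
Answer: -1536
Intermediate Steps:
F = -8
J(z, w) = -32 + 4*w (J(z, w) = (-8 + w)*(-1 + 5) = (-8 + w)*4 = -32 + 4*w)
B(t, p) = -7/5 (B(t, p) = -7*⅕ = -7/5)
J(-2, -7)*(((3 + 12) + 12) + B(5, 8/7)) = (-32 + 4*(-7))*(((3 + 12) + 12) - 7/5) = (-32 - 28)*((15 + 12) - 7/5) = -60*(27 - 7/5) = -60*128/5 = -1536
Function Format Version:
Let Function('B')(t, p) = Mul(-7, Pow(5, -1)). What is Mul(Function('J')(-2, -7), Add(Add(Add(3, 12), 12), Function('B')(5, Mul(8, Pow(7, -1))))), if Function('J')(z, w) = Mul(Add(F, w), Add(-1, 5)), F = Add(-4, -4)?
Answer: -1536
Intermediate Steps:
F = -8
Function('J')(z, w) = Add(-32, Mul(4, w)) (Function('J')(z, w) = Mul(Add(-8, w), Add(-1, 5)) = Mul(Add(-8, w), 4) = Add(-32, Mul(4, w)))
Function('B')(t, p) = Rational(-7, 5) (Function('B')(t, p) = Mul(-7, Rational(1, 5)) = Rational(-7, 5))
Mul(Function('J')(-2, -7), Add(Add(Add(3, 12), 12), Function('B')(5, Mul(8, Pow(7, -1))))) = Mul(Add(-32, Mul(4, -7)), Add(Add(Add(3, 12), 12), Rational(-7, 5))) = Mul(Add(-32, -28), Add(Add(15, 12), Rational(-7, 5))) = Mul(-60, Add(27, Rational(-7, 5))) = Mul(-60, Rational(128, 5)) = -1536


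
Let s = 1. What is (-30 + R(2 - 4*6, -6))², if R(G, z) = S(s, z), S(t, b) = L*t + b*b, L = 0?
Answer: 36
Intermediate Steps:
S(t, b) = b² (S(t, b) = 0*t + b*b = 0 + b² = b²)
R(G, z) = z²
(-30 + R(2 - 4*6, -6))² = (-30 + (-6)²)² = (-30 + 36)² = 6² = 36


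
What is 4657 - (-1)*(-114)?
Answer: 4543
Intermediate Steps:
4657 - (-1)*(-114) = 4657 - 1*114 = 4657 - 114 = 4543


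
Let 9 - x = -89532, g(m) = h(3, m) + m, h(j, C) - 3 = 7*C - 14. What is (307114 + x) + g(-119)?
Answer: 395692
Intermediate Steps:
h(j, C) = -11 + 7*C (h(j, C) = 3 + (7*C - 14) = 3 + (-14 + 7*C) = -11 + 7*C)
g(m) = -11 + 8*m (g(m) = (-11 + 7*m) + m = -11 + 8*m)
x = 89541 (x = 9 - 1*(-89532) = 9 + 89532 = 89541)
(307114 + x) + g(-119) = (307114 + 89541) + (-11 + 8*(-119)) = 396655 + (-11 - 952) = 396655 - 963 = 395692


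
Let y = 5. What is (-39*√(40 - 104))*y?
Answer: -1560*I ≈ -1560.0*I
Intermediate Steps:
(-39*√(40 - 104))*y = -39*√(40 - 104)*5 = -312*I*5 = -1560*I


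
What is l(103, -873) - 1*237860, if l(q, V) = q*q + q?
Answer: -227148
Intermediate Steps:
l(q, V) = q + q**2 (l(q, V) = q**2 + q = q + q**2)
l(103, -873) - 1*237860 = 103*(1 + 103) - 1*237860 = 103*104 - 237860 = 10712 - 237860 = -227148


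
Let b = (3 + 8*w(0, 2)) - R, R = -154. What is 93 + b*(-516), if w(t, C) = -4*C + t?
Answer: -47895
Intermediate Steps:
w(t, C) = t - 4*C
b = 93 (b = (3 + 8*(0 - 4*2)) - 1*(-154) = (3 + 8*(0 - 8)) + 154 = (3 + 8*(-8)) + 154 = (3 - 64) + 154 = -61 + 154 = 93)
93 + b*(-516) = 93 + 93*(-516) = 93 - 47988 = -47895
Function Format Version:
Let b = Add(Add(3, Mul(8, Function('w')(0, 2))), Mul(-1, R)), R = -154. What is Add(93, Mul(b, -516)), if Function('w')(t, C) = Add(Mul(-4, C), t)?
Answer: -47895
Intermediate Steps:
Function('w')(t, C) = Add(t, Mul(-4, C))
b = 93 (b = Add(Add(3, Mul(8, Add(0, Mul(-4, 2)))), Mul(-1, -154)) = Add(Add(3, Mul(8, Add(0, -8))), 154) = Add(Add(3, Mul(8, -8)), 154) = Add(Add(3, -64), 154) = Add(-61, 154) = 93)
Add(93, Mul(b, -516)) = Add(93, Mul(93, -516)) = Add(93, -47988) = -47895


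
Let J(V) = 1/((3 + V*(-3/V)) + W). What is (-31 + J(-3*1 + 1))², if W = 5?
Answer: 23716/25 ≈ 948.64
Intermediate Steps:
J(V) = ⅕ (J(V) = 1/((3 + V*(-3/V)) + 5) = 1/((3 - 3) + 5) = 1/(0 + 5) = 1/5 = ⅕)
(-31 + J(-3*1 + 1))² = (-31 + ⅕)² = (-154/5)² = 23716/25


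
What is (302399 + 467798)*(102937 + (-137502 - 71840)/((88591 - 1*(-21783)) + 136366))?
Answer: 9780911173534743/123370 ≈ 7.9281e+10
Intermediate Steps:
(302399 + 467798)*(102937 + (-137502 - 71840)/((88591 - 1*(-21783)) + 136366)) = 770197*(102937 - 209342/((88591 + 21783) + 136366)) = 770197*(102937 - 209342/(110374 + 136366)) = 770197*(102937 - 209342/246740) = 770197*(102937 - 209342*1/246740) = 770197*(102937 - 104671/123370) = 770197*(12699233019/123370) = 9780911173534743/123370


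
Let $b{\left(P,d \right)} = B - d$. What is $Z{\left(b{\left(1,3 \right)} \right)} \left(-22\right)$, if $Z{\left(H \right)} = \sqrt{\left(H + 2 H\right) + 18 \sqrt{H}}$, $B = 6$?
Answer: $- 66 \sqrt{1 + 2 \sqrt{3}} \approx -139.45$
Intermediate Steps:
$b{\left(P,d \right)} = 6 - d$
$Z{\left(H \right)} = \sqrt{3 H + 18 \sqrt{H}}$
$Z{\left(b{\left(1,3 \right)} \right)} \left(-22\right) = \sqrt{3 \left(6 - 3\right) + 18 \sqrt{6 - 3}} \left(-22\right) = \sqrt{3 \cdot 3 + 18 \sqrt{3}} \left(-22\right) = \sqrt{9 + 18 \sqrt{3}} \left(-22\right) = - 22 \sqrt{9 + 18 \sqrt{3}}$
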